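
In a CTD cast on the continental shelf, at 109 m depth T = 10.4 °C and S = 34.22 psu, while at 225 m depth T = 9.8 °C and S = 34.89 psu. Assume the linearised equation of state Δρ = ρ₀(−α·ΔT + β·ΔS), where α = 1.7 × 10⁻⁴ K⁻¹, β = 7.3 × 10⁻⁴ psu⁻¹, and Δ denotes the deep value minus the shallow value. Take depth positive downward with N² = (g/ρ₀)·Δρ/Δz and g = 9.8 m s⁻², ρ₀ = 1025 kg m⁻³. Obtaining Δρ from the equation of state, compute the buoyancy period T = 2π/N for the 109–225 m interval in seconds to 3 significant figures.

ΔT = -0.6 K, ΔS = +0.67 psu (deep − shallow).
Δρ/ρ₀ = −αΔT + βΔS = 1.02 × 10⁻⁴ + 4.891 × 10⁻⁴ = 5.911 × 10⁻⁴, so Δρ ≈ 0.6059 kg m⁻³.
N² = (g/ρ₀)·Δρ/Δz = g·(Δρ/ρ₀)/Δz = 9.8 × 5.911 × 10⁻⁴ / 116 = 4.9938 × 10⁻⁵ s⁻².
N = √(4.9938 × 10⁻⁵) = 7.0667 × 10⁻³ rad s⁻¹ → T = 2π/N = 889.13 s ≈ 889 s.

889 s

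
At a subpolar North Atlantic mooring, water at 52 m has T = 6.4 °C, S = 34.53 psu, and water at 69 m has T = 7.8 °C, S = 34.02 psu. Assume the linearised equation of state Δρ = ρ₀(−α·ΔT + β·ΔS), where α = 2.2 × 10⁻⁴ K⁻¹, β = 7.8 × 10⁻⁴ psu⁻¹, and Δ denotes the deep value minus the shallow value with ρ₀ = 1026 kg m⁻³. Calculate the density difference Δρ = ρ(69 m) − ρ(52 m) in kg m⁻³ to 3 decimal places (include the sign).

ΔT = +1.4 K, ΔS = -0.51 psu (deep − shallow).
Δρ/ρ₀ = −(2.2 × 10⁻⁴)(+1.4) + (7.8 × 10⁻⁴)(-0.51) = -7.058 × 10⁻⁴.
Δρ = 1026 × (-7.058 × 10⁻⁴) = -0.724 kg m⁻³.
Negative Δρ: lighter below, statically unstable.

-0.724 kg m⁻³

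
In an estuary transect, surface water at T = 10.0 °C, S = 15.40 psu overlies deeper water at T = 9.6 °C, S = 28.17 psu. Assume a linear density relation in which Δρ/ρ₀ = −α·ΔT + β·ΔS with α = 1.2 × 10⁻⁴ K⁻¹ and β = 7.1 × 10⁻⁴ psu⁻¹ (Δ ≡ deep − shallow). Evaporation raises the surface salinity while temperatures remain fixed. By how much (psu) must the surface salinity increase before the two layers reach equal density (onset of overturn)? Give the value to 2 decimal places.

Neutral buoyancy requires −α(T_deep − T_surf) + β(S_deep − S_surf′) = 0.
S_surf′ = S_deep − (α/β)·ΔT = 28.17 − (1.2 × 10⁻⁴/7.1 × 10⁻⁴)·(-0.4) = 28.2376 psu.
Increase required: 28.2376 − 15.40 = 12.8376 psu.

12.84 psu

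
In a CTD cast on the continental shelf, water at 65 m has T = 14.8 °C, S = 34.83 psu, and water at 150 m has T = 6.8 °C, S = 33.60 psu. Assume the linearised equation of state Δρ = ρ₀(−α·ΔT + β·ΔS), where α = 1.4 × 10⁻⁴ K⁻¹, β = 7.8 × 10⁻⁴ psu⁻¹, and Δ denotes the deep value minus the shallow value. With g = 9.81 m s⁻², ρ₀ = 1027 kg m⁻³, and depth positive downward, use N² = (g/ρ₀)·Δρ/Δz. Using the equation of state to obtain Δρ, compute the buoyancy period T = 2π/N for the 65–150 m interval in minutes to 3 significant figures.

ΔT = -8.0 K, ΔS = -1.23 psu (deep − shallow).
Δρ/ρ₀ = −αΔT + βΔS = 1.12 × 10⁻³ − 9.594 × 10⁻⁴ = 1.606 × 10⁻⁴, so Δρ ≈ 0.1649 kg m⁻³.
N² = (g/ρ₀)·Δρ/Δz = g·(Δρ/ρ₀)/Δz = 9.81 × 1.606 × 10⁻⁴ / 85 = 1.8535 × 10⁻⁵ s⁻².
N = √(1.8535 × 10⁻⁵) = 4.3052 × 10⁻³ rad s⁻¹ → T = 2π/N = 1.4594 × 10³ s = 24.323 min ≈ 24.3 min.

24.3 min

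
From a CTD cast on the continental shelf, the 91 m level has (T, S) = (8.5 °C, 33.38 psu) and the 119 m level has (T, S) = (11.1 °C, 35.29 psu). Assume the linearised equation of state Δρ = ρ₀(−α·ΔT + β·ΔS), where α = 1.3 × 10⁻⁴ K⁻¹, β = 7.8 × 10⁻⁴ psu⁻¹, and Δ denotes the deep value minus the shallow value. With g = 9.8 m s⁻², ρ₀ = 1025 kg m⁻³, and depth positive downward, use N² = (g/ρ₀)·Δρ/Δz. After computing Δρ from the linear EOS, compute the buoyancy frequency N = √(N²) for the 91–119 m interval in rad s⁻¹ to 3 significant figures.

0.0201 rad s⁻¹

ΔT = +2.6 K, ΔS = +1.91 psu (deep − shallow).
Δρ/ρ₀ = −αΔT + βΔS = -3.38 × 10⁻⁴ + 1.4898 × 10⁻³ = 1.1518 × 10⁻³, so Δρ ≈ 1.181 kg m⁻³.
N² = (g/ρ₀)·Δρ/Δz = g·(Δρ/ρ₀)/Δz = 9.8 × 1.1518 × 10⁻³ / 28 = 4.0313 × 10⁻⁴ s⁻².
N = √(4.0313 × 10⁻⁴) = 0.020078 rad s⁻¹ ≈ 0.0201 rad s⁻¹.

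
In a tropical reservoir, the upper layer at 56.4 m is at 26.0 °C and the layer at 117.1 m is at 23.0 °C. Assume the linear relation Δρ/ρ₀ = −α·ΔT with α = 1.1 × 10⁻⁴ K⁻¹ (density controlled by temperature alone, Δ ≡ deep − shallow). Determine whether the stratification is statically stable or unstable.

stable

ΔT = 23.0 − 26.0 = -3.0 K, so Δρ/ρ₀ = −αΔT = 3.30 × 10⁻⁴.
Δρ/ρ₀ > 0, so Δρ > 0: deeper water is denser → statically stable.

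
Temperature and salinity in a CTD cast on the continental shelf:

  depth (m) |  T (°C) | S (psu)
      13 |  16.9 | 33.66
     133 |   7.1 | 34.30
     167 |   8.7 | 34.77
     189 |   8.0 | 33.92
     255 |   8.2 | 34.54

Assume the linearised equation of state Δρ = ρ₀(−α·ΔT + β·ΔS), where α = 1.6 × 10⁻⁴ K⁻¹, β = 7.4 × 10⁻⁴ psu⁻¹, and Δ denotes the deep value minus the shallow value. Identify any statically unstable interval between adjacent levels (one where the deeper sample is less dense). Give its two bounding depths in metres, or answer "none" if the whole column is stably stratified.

Evaluate Δρ/ρ₀ = −αΔT + βΔS across each adjacent pair:
  13–133 m: −αΔT+βΔS = −(1.6 × 10⁻⁴)(-9.8)+(7.4 × 10⁻⁴)(+0.64) = 2.0 × 10⁻³ → stable
  133–167 m: −αΔT+βΔS = −(1.6 × 10⁻⁴)(+1.6)+(7.4 × 10⁻⁴)(+0.47) = 9.2 × 10⁻⁵ → stable
  167–189 m: −αΔT+βΔS = −(1.6 × 10⁻⁴)(-0.7)+(7.4 × 10⁻⁴)(-0.85) = -5.2 × 10⁻⁴ → UNSTABLE
  189–255 m: −αΔT+βΔS = −(1.6 × 10⁻⁴)(+0.2)+(7.4 × 10⁻⁴)(+0.62) = 4.3 × 10⁻⁴ → stable
The 167–189 m interval has Δρ < 0: lighter water underlies denser water.

167–189 m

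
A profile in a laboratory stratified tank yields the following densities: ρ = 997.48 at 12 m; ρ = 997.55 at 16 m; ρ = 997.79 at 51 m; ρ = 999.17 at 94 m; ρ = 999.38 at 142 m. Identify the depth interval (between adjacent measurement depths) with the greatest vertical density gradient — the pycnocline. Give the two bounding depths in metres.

51–94 m

Compute the density gradient over each adjacent pair:
  12–16 m: Δρ/Δz = 0.07/4 = 0.018 kg m⁻⁴
  16–51 m: Δρ/Δz = 0.24/35 = 6.9 × 10⁻³ kg m⁻⁴
  51–94 m: Δρ/Δz = 1.38/43 = 0.032 kg m⁻⁴
  94–142 m: Δρ/Δz = 0.21/48 = 4.4 × 10⁻³ kg m⁻⁴
The largest gradient is in the 51–94 m interval — the pycnocline.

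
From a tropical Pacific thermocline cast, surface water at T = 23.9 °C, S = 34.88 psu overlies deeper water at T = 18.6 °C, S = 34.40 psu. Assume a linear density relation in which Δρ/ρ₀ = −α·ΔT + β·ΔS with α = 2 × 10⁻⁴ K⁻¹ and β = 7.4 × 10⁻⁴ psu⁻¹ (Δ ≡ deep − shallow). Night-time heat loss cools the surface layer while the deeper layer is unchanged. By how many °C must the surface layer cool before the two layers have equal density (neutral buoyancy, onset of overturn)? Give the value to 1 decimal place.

Neutral buoyancy requires Δρ = 0, i.e. −α(T_deep − T_surf′) + β(S_deep − S_surf) = 0.
T_surf′ = T_deep − (β/α)·ΔS = 18.6 − (7.4 × 10⁻⁴/2 × 10⁻⁴)·(-0.48) = 20.376 °C.
Cooling required: 23.9 − (20.376) = 3.524 °C.

3.5 °C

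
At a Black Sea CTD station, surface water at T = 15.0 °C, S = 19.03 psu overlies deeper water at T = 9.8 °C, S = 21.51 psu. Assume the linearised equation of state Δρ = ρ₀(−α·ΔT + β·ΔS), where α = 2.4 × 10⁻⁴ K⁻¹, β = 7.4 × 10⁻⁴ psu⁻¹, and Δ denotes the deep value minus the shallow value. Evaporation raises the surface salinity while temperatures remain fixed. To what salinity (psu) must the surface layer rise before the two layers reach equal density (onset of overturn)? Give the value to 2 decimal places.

Neutral buoyancy requires −α(T_deep − T_surf) + β(S_deep − S_surf′) = 0.
S_surf′ = S_deep − (α/β)·ΔT = 21.51 − (2.4 × 10⁻⁴/7.4 × 10⁻⁴)·(-5.2) = 23.1965 psu.
Increase required: 23.1965 − 19.03 = 4.1665 psu.

23.20 psu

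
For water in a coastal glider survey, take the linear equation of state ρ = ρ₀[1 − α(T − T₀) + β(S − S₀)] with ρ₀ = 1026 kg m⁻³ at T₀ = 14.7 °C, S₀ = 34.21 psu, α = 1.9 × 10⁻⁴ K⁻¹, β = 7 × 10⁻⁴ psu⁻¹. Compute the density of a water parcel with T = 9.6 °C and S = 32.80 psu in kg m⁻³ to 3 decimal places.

T − T₀ = -5.1 K, S − S₀ = -1.41 psu.
Bracket = 1 − α·(-5.1) + β·(-1.41) = 1 + (-1.80 × 10⁻⁵) = 0.9999820.
ρ = 1026 × 0.9999820 = 1025.982 kg m⁻³.

1025.982 kg m⁻³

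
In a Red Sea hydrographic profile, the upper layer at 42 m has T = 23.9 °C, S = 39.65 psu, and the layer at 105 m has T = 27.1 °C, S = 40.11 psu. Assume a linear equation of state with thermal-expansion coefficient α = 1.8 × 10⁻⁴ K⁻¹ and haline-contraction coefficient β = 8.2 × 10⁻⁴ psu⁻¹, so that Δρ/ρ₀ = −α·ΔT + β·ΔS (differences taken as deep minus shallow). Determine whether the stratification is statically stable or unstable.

ΔT = 27.1 − 23.9 = +3.2 K and ΔS = 40.11 − 39.65 = +0.46 psu (deep − shallow).
−αΔT = -5.76 × 10⁻⁴; βΔS = 3.772 × 10⁻⁴; sum Δρ/ρ₀ = -1.988 × 10⁻⁴.
Δρ/ρ₀ < 0, so Δρ < 0: deeper water is lighter → statically unstable; the column would overturn.

unstable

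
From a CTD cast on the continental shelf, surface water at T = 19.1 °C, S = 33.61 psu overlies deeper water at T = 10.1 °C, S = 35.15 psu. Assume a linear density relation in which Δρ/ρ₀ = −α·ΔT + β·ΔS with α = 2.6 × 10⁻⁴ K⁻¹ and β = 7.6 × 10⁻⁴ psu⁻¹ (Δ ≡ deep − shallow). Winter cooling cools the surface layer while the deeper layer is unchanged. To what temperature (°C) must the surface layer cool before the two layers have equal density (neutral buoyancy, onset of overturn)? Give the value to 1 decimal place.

5.6 °C

Neutral buoyancy requires Δρ = 0, i.e. −α(T_deep − T_surf′) + β(S_deep − S_surf) = 0.
T_surf′ = T_deep − (β/α)·ΔS = 10.1 − (7.6 × 10⁻⁴/2.6 × 10⁻⁴)·(+1.54) = 5.598 °C.
Cooling required: 19.1 − (5.598) = 13.502 °C.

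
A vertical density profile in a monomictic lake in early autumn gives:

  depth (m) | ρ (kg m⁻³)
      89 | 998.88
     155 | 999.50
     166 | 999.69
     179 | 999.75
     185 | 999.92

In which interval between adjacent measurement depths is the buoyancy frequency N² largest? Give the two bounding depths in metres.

Compute the density gradient over each adjacent pair:
  89–155 m: Δρ/Δz = 0.62/66 = 9.4 × 10⁻³ kg m⁻⁴
  155–166 m: Δρ/Δz = 0.19/11 = 0.017 kg m⁻⁴
  166–179 m: Δρ/Δz = 0.06/13 = 4.6 × 10⁻³ kg m⁻⁴
  179–185 m: Δρ/Δz = 0.17/6 = 0.028 kg m⁻⁴
The largest gradient is in the 179–185 m interval — the pycnocline.

179–185 m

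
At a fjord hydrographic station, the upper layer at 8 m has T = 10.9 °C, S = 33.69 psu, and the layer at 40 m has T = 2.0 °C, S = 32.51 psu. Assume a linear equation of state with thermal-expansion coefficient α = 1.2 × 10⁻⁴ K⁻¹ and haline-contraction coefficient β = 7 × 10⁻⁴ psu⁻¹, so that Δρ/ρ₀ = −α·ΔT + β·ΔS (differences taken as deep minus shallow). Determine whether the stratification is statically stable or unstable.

ΔT = 2.0 − 10.9 = -8.9 K and ΔS = 32.51 − 33.69 = -1.18 psu (deep − shallow).
−αΔT = 1.068 × 10⁻³; βΔS = -8.26 × 10⁻⁴; sum Δρ/ρ₀ = 2.42 × 10⁻⁴.
Δρ/ρ₀ > 0, so Δρ > 0: deeper water is denser → statically stable.

stable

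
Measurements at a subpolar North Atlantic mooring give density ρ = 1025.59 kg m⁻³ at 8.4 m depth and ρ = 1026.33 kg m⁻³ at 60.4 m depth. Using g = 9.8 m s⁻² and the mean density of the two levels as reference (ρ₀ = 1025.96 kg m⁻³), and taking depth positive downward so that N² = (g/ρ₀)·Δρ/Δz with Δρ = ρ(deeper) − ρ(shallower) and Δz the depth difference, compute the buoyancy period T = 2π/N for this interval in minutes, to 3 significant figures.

Δρ = 1026.33 − 1025.59 = 0.74 kg m⁻³ over Δz = 60.4 − 8.4 = 52 m.
N² = (9.8/1025.96) × (0.74/52) = 1.3593 × 10⁻⁴ s⁻².
N = √(1.3593 × 10⁻⁴) = 0.011659 rad s⁻¹, so T = 2π/N = 538.91 s = 8.9818 min ≈ 8.98 min.

8.98 min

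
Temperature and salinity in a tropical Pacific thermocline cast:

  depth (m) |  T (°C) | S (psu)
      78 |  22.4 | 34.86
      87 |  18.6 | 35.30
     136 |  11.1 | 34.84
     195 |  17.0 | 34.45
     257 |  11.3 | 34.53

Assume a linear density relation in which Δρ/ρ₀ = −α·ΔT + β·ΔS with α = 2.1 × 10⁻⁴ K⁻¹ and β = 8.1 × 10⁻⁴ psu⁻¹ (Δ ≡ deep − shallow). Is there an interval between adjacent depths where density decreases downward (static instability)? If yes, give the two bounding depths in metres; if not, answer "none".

Evaluate Δρ/ρ₀ = −αΔT + βΔS across each adjacent pair:
  78–87 m: −αΔT+βΔS = −(2.1 × 10⁻⁴)(-3.8)+(8.1 × 10⁻⁴)(+0.44) = 1.2 × 10⁻³ → stable
  87–136 m: −αΔT+βΔS = −(2.1 × 10⁻⁴)(-7.5)+(8.1 × 10⁻⁴)(-0.46) = 1.2 × 10⁻³ → stable
  136–195 m: −αΔT+βΔS = −(2.1 × 10⁻⁴)(+5.9)+(8.1 × 10⁻⁴)(-0.39) = -1.6 × 10⁻³ → UNSTABLE
  195–257 m: −αΔT+βΔS = −(2.1 × 10⁻⁴)(-5.7)+(8.1 × 10⁻⁴)(+0.08) = 1.3 × 10⁻³ → stable
The 136–195 m interval has Δρ < 0: lighter water underlies denser water.

136–195 m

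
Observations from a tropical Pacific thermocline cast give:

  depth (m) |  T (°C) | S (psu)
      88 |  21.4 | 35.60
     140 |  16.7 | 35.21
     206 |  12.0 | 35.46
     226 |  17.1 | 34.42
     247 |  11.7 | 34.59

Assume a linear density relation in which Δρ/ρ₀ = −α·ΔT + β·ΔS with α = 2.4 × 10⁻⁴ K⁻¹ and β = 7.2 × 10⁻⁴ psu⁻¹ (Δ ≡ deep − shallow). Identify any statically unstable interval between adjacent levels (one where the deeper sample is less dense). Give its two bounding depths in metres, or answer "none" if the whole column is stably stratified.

Evaluate Δρ/ρ₀ = −αΔT + βΔS across each adjacent pair:
  88–140 m: −αΔT+βΔS = −(2.4 × 10⁻⁴)(-4.7)+(7.2 × 10⁻⁴)(-0.39) = 8.5 × 10⁻⁴ → stable
  140–206 m: −αΔT+βΔS = −(2.4 × 10⁻⁴)(-4.7)+(7.2 × 10⁻⁴)(+0.25) = 1.3 × 10⁻³ → stable
  206–226 m: −αΔT+βΔS = −(2.4 × 10⁻⁴)(+5.1)+(7.2 × 10⁻⁴)(-1.04) = -2.0 × 10⁻³ → UNSTABLE
  226–247 m: −αΔT+βΔS = −(2.4 × 10⁻⁴)(-5.4)+(7.2 × 10⁻⁴)(+0.17) = 1.4 × 10⁻³ → stable
The 206–226 m interval has Δρ < 0: lighter water underlies denser water.

206–226 m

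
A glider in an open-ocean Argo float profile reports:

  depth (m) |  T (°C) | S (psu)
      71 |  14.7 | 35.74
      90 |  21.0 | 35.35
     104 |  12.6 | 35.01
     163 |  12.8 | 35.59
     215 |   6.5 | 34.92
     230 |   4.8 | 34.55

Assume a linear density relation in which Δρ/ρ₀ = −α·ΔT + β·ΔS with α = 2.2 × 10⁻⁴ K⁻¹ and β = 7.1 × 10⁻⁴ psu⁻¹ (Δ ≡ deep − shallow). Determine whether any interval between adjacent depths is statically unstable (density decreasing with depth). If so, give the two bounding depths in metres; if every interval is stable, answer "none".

Evaluate Δρ/ρ₀ = −αΔT + βΔS across each adjacent pair:
  71–90 m: −αΔT+βΔS = −(2.2 × 10⁻⁴)(+6.3)+(7.1 × 10⁻⁴)(-0.39) = -1.7 × 10⁻³ → UNSTABLE
  90–104 m: −αΔT+βΔS = −(2.2 × 10⁻⁴)(-8.4)+(7.1 × 10⁻⁴)(-0.34) = 1.6 × 10⁻³ → stable
  104–163 m: −αΔT+βΔS = −(2.2 × 10⁻⁴)(+0.2)+(7.1 × 10⁻⁴)(+0.58) = 3.7 × 10⁻⁴ → stable
  163–215 m: −αΔT+βΔS = −(2.2 × 10⁻⁴)(-6.3)+(7.1 × 10⁻⁴)(-0.67) = 9.1 × 10⁻⁴ → stable
  215–230 m: −αΔT+βΔS = −(2.2 × 10⁻⁴)(-1.7)+(7.1 × 10⁻⁴)(-0.37) = 1.1 × 10⁻⁴ → stable
The 71–90 m interval has Δρ < 0: lighter water underlies denser water.

71–90 m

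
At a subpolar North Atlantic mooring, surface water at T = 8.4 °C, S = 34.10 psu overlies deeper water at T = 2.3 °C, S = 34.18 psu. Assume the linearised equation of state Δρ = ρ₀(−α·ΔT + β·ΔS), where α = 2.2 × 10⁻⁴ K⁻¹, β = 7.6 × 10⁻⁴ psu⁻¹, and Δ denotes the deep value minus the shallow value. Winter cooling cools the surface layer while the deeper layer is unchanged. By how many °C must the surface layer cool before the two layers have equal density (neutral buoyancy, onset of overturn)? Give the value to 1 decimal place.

Neutral buoyancy requires Δρ = 0, i.e. −α(T_deep − T_surf′) + β(S_deep − S_surf) = 0.
T_surf′ = T_deep − (β/α)·ΔS = 2.3 − (7.6 × 10⁻⁴/2.2 × 10⁻⁴)·(+0.08) = 2.024 °C.
Cooling required: 8.4 − (2.024) = 6.376 °C.

6.4 °C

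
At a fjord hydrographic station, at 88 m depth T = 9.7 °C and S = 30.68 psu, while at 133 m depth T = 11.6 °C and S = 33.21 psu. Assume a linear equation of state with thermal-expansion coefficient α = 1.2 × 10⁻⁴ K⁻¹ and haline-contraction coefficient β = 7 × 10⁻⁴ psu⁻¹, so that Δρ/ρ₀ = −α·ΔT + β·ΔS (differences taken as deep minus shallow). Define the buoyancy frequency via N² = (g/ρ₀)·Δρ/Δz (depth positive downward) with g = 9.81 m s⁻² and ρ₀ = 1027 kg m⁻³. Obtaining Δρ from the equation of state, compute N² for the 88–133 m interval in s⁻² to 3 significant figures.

ΔT = +1.9 K, ΔS = +2.53 psu (deep − shallow).
Δρ/ρ₀ = −αΔT + βΔS = -2.28 × 10⁻⁴ + 1.771 × 10⁻³ = 1.543 × 10⁻³, so Δρ ≈ 1.585 kg m⁻³.
N² = (g/ρ₀)·Δρ/Δz = g·(Δρ/ρ₀)/Δz = 9.81 × 1.543 × 10⁻³ / 45 = 3.3637 × 10⁻⁴ s⁻² ≈ 3.36 × 10⁻⁴ s⁻².

3.36 × 10⁻⁴ s⁻²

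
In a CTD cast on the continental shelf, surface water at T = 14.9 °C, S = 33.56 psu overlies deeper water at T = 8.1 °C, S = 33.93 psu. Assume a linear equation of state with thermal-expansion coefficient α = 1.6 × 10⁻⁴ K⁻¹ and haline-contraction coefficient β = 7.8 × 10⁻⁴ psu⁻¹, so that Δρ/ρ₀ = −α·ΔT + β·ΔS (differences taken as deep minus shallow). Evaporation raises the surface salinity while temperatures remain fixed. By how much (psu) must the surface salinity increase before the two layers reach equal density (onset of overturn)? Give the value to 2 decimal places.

1.76 psu

Neutral buoyancy requires −α(T_deep − T_surf) + β(S_deep − S_surf′) = 0.
S_surf′ = S_deep − (α/β)·ΔT = 33.93 − (1.6 × 10⁻⁴/7.8 × 10⁻⁴)·(-6.8) = 35.3249 psu.
Increase required: 35.3249 − 33.56 = 1.7649 psu.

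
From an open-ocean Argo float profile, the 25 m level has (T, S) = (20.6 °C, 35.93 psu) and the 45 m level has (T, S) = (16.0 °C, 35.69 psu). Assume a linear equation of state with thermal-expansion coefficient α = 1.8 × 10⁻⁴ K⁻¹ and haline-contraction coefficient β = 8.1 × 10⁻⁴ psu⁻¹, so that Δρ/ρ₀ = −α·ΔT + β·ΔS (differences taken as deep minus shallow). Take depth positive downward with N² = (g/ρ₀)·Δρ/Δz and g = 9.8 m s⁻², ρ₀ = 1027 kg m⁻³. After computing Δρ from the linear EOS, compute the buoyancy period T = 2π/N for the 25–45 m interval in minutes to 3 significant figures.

5.94 min

ΔT = -4.6 K, ΔS = -0.24 psu (deep − shallow).
Δρ/ρ₀ = −αΔT + βΔS = 8.28 × 10⁻⁴ − 1.944 × 10⁻⁴ = 6.336 × 10⁻⁴, so Δρ ≈ 0.6507 kg m⁻³.
N² = (g/ρ₀)·Δρ/Δz = g·(Δρ/ρ₀)/Δz = 9.8 × 6.336 × 10⁻⁴ / 20 = 3.1046 × 10⁻⁴ s⁻².
N = √(3.1046 × 10⁻⁴) = 0.017620 rad s⁻¹ → T = 2π/N = 356.59 s = 5.9432 min ≈ 5.94 min.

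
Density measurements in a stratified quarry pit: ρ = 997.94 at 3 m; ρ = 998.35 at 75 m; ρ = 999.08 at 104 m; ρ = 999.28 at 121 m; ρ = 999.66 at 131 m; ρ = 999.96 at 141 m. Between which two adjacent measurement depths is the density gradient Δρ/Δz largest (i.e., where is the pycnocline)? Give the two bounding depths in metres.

Compute the density gradient over each adjacent pair:
  3–75 m: Δρ/Δz = 0.41/72 = 5.7 × 10⁻³ kg m⁻⁴
  75–104 m: Δρ/Δz = 0.73/29 = 0.025 kg m⁻⁴
  104–121 m: Δρ/Δz = 0.20/17 = 0.012 kg m⁻⁴
  121–131 m: Δρ/Δz = 0.38/10 = 0.038 kg m⁻⁴
  131–141 m: Δρ/Δz = 0.30/10 = 0.030 kg m⁻⁴
The largest gradient is in the 121–131 m interval — the pycnocline.

121–131 m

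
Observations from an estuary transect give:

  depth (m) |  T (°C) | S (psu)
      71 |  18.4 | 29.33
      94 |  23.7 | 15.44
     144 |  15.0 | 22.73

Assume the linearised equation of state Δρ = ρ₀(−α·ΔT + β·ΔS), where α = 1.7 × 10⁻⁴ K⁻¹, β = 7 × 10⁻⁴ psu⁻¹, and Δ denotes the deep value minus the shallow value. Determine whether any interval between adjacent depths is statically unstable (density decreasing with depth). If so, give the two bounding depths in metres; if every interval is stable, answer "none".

71–94 m

Evaluate Δρ/ρ₀ = −αΔT + βΔS across each adjacent pair:
  71–94 m: −αΔT+βΔS = −(1.7 × 10⁻⁴)(+5.3)+(7 × 10⁻⁴)(-13.89) = -0.011 → UNSTABLE
  94–144 m: −αΔT+βΔS = −(1.7 × 10⁻⁴)(-8.7)+(7 × 10⁻⁴)(+7.29) = 6.6 × 10⁻³ → stable
The 71–94 m interval has Δρ < 0: lighter water underlies denser water.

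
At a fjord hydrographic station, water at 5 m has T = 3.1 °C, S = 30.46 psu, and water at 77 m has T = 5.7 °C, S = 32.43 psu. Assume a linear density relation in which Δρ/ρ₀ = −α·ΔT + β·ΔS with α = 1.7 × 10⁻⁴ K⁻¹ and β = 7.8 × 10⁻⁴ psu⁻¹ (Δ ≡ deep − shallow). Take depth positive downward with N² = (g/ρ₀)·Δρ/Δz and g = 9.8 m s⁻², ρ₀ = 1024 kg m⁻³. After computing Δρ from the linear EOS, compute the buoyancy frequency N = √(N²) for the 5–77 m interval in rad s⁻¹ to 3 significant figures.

0.0122 rad s⁻¹

ΔT = +2.6 K, ΔS = +1.97 psu (deep − shallow).
Δρ/ρ₀ = −αΔT + βΔS = -4.42 × 10⁻⁴ + 1.5366 × 10⁻³ = 1.0946 × 10⁻³, so Δρ ≈ 1.121 kg m⁻³.
N² = (g/ρ₀)·Δρ/Δz = g·(Δρ/ρ₀)/Δz = 9.8 × 1.0946 × 10⁻³ / 72 = 1.4899 × 10⁻⁴ s⁻².
N = √(1.4899 × 10⁻⁴) = 0.012206 rad s⁻¹ ≈ 0.0122 rad s⁻¹.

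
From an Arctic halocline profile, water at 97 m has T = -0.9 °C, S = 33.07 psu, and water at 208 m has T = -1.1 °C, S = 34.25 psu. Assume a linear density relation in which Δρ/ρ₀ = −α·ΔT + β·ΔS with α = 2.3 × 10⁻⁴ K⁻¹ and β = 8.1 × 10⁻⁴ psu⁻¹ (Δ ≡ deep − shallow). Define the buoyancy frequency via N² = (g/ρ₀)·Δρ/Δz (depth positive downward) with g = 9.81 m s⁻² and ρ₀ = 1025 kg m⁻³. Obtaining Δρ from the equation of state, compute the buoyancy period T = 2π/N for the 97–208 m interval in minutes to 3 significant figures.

11.1 min

ΔT = -0.2 K, ΔS = +1.18 psu (deep − shallow).
Δρ/ρ₀ = −αΔT + βΔS = 4.60 × 10⁻⁵ + 9.558 × 10⁻⁴ = 1.0018 × 10⁻³, so Δρ ≈ 1.027 kg m⁻³.
N² = (g/ρ₀)·Δρ/Δz = g·(Δρ/ρ₀)/Δz = 9.81 × 1.0018 × 10⁻³ / 111 = 8.8537 × 10⁻⁵ s⁻².
N = √(8.8537 × 10⁻⁵) = 9.4094 × 10⁻³ rad s⁻¹ → T = 2π/N = 667.76 s = 11.129 min ≈ 11.1 min.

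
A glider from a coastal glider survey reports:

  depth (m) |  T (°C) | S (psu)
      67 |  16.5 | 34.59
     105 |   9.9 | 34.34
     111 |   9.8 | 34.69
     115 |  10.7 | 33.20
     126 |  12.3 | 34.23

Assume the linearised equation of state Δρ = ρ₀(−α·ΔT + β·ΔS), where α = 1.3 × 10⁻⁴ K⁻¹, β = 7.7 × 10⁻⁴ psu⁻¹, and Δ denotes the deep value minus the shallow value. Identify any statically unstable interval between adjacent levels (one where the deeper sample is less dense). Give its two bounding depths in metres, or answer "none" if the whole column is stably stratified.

Evaluate Δρ/ρ₀ = −αΔT + βΔS across each adjacent pair:
  67–105 m: −αΔT+βΔS = −(1.3 × 10⁻⁴)(-6.6)+(7.7 × 10⁻⁴)(-0.25) = 6.7 × 10⁻⁴ → stable
  105–111 m: −αΔT+βΔS = −(1.3 × 10⁻⁴)(-0.1)+(7.7 × 10⁻⁴)(+0.35) = 2.8 × 10⁻⁴ → stable
  111–115 m: −αΔT+βΔS = −(1.3 × 10⁻⁴)(+0.9)+(7.7 × 10⁻⁴)(-1.49) = -1.3 × 10⁻³ → UNSTABLE
  115–126 m: −αΔT+βΔS = −(1.3 × 10⁻⁴)(+1.6)+(7.7 × 10⁻⁴)(+1.03) = 5.9 × 10⁻⁴ → stable
The 111–115 m interval has Δρ < 0: lighter water underlies denser water.

111–115 m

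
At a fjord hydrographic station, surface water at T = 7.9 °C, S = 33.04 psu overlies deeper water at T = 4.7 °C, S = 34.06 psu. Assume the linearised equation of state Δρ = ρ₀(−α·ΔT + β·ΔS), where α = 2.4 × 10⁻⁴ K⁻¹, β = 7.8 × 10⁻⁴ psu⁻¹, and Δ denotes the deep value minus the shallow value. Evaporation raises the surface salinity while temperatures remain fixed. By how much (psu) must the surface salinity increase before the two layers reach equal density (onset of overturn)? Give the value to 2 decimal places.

Neutral buoyancy requires −α(T_deep − T_surf) + β(S_deep − S_surf′) = 0.
S_surf′ = S_deep − (α/β)·ΔT = 34.06 − (2.4 × 10⁻⁴/7.8 × 10⁻⁴)·(-3.2) = 35.0446 psu.
Increase required: 35.0446 − 33.04 = 2.0046 psu.

2.00 psu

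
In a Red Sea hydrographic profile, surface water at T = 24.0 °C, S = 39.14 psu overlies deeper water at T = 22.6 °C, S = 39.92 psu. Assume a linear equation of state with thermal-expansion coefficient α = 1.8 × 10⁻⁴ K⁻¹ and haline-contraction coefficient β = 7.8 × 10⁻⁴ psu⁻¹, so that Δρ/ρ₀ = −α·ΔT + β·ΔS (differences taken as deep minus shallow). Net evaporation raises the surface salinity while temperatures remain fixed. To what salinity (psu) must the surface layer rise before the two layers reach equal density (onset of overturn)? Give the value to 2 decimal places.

40.24 psu

Neutral buoyancy requires −α(T_deep − T_surf) + β(S_deep − S_surf′) = 0.
S_surf′ = S_deep − (α/β)·ΔT = 39.92 − (1.8 × 10⁻⁴/7.8 × 10⁻⁴)·(-1.4) = 40.2431 psu.
Increase required: 40.2431 − 39.14 = 1.1031 psu.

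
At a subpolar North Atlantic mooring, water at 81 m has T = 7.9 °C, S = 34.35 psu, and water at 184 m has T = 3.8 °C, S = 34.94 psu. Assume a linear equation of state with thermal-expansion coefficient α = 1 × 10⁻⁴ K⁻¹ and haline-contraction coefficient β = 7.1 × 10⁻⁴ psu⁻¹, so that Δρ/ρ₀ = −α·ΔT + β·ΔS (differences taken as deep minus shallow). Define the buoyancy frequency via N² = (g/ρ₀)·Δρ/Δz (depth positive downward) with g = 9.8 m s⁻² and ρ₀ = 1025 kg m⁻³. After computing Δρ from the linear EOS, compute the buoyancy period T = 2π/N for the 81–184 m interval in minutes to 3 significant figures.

11.8 min

ΔT = -4.1 K, ΔS = +0.59 psu (deep − shallow).
Δρ/ρ₀ = −αΔT + βΔS = 4.10 × 10⁻⁴ + 4.189 × 10⁻⁴ = 8.289 × 10⁻⁴, so Δρ ≈ 0.8496 kg m⁻³.
N² = (g/ρ₀)·Δρ/Δz = g·(Δρ/ρ₀)/Δz = 9.8 × 8.289 × 10⁻⁴ / 103 = 7.8866 × 10⁻⁵ s⁻².
N = √(7.8866 × 10⁻⁵) = 8.8807 × 10⁻³ rad s⁻¹ → T = 2π/N = 707.51 s = 11.792 min ≈ 11.8 min.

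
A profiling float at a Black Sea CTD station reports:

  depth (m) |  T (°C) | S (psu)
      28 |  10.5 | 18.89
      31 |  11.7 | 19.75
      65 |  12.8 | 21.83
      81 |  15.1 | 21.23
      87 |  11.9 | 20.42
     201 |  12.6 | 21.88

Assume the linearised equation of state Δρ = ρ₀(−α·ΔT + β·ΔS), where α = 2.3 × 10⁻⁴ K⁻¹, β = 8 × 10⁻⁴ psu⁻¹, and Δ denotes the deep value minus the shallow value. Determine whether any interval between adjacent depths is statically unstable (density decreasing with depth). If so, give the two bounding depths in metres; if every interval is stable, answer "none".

65–81 m

Evaluate Δρ/ρ₀ = −αΔT + βΔS across each adjacent pair:
  28–31 m: −αΔT+βΔS = −(2.3 × 10⁻⁴)(+1.2)+(8 × 10⁻⁴)(+0.86) = 4.1 × 10⁻⁴ → stable
  31–65 m: −αΔT+βΔS = −(2.3 × 10⁻⁴)(+1.1)+(8 × 10⁻⁴)(+2.08) = 1.4 × 10⁻³ → stable
  65–81 m: −αΔT+βΔS = −(2.3 × 10⁻⁴)(+2.3)+(8 × 10⁻⁴)(-0.60) = -1.0 × 10⁻³ → UNSTABLE
  81–87 m: −αΔT+βΔS = −(2.3 × 10⁻⁴)(-3.2)+(8 × 10⁻⁴)(-0.81) = 8.8 × 10⁻⁵ → stable
  87–201 m: −αΔT+βΔS = −(2.3 × 10⁻⁴)(+0.7)+(8 × 10⁻⁴)(+1.46) = 1.0 × 10⁻³ → stable
The 65–81 m interval has Δρ < 0: lighter water underlies denser water.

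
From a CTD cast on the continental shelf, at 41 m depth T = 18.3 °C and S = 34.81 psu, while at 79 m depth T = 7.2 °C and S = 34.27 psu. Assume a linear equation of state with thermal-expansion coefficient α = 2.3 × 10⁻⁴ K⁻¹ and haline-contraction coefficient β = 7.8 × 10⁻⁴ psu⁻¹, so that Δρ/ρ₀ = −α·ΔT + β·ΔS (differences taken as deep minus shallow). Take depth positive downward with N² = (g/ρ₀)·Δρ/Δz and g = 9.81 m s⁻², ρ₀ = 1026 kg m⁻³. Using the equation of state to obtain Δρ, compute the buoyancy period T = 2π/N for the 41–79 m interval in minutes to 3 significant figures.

4.46 min

ΔT = -11.1 K, ΔS = -0.54 psu (deep − shallow).
Δρ/ρ₀ = −αΔT + βΔS = 2.553 × 10⁻³ − 4.212 × 10⁻⁴ = 2.1318 × 10⁻³, so Δρ ≈ 2.187 kg m⁻³.
N² = (g/ρ₀)·Δρ/Δz = g·(Δρ/ρ₀)/Δz = 9.81 × 2.1318 × 10⁻³ / 38 = 5.5034 × 10⁻⁴ s⁻².
N = √(5.5034 × 10⁻⁴) = 0.023459 rad s⁻¹ → T = 2π/N = 267.84 s = 4.4640 min ≈ 4.46 min.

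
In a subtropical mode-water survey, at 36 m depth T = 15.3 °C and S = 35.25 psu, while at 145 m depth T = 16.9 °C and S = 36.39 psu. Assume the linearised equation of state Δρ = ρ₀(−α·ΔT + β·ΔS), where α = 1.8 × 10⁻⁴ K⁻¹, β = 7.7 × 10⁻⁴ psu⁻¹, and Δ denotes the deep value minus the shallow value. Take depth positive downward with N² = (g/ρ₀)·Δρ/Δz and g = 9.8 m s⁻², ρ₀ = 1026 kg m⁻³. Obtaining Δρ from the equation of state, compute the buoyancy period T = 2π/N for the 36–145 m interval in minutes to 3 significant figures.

ΔT = +1.6 K, ΔS = +1.14 psu (deep − shallow).
Δρ/ρ₀ = −αΔT + βΔS = -2.88 × 10⁻⁴ + 8.778 × 10⁻⁴ = 5.898 × 10⁻⁴, so Δρ ≈ 0.6051 kg m⁻³.
N² = (g/ρ₀)·Δρ/Δz = g·(Δρ/ρ₀)/Δz = 9.8 × 5.898 × 10⁻⁴ / 109 = 5.3028 × 10⁻⁵ s⁻².
N = √(5.3028 × 10⁻⁵) = 7.2820 × 10⁻³ rad s⁻¹ → T = 2π/N = 862.84 s = 14.381 min ≈ 14.4 min.

14.4 min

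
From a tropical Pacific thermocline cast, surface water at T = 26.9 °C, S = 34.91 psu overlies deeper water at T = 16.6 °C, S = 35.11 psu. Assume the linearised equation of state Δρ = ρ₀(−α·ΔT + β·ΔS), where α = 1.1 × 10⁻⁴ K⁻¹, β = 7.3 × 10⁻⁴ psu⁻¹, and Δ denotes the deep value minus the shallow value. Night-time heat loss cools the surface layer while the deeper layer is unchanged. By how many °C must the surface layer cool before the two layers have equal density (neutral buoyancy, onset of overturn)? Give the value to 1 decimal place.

Neutral buoyancy requires Δρ = 0, i.e. −α(T_deep − T_surf′) + β(S_deep − S_surf) = 0.
T_surf′ = T_deep − (β/α)·ΔS = 16.6 − (7.3 × 10⁻⁴/1.1 × 10⁻⁴)·(+0.20) = 15.273 °C.
Cooling required: 26.9 − (15.273) = 11.627 °C.

11.6 °C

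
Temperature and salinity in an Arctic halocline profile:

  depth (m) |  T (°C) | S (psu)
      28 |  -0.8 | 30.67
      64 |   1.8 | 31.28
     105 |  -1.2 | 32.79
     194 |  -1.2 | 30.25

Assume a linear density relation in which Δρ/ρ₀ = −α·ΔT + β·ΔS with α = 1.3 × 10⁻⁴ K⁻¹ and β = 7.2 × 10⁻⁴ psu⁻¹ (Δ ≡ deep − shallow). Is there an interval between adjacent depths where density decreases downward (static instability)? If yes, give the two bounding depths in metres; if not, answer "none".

105–194 m

Evaluate Δρ/ρ₀ = −αΔT + βΔS across each adjacent pair:
  28–64 m: −αΔT+βΔS = −(1.3 × 10⁻⁴)(+2.6)+(7.2 × 10⁻⁴)(+0.61) = 1.0 × 10⁻⁴ → stable
  64–105 m: −αΔT+βΔS = −(1.3 × 10⁻⁴)(-3.0)+(7.2 × 10⁻⁴)(+1.51) = 1.5 × 10⁻³ → stable
  105–194 m: −αΔT+βΔS = −(1.3 × 10⁻⁴)(+0.0)+(7.2 × 10⁻⁴)(-2.54) = -1.8 × 10⁻³ → UNSTABLE
The 105–194 m interval has Δρ < 0: lighter water underlies denser water.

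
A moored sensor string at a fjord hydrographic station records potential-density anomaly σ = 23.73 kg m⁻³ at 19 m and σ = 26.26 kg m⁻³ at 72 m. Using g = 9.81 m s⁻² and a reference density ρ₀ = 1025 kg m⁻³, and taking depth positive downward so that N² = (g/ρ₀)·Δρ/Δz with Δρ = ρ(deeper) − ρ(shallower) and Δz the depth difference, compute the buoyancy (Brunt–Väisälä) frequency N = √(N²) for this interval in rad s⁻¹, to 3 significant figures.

Δρ = 1026.26 − 1023.73 = 2.53 kg m⁻³ over Δz = 72 − 19 = 53 m.
N² = (9.81/1025) × (2.53/53) = 4.5687 × 10⁻⁴ s⁻².
N = √(4.5687 × 10⁻⁴) = 0.021375 rad s⁻¹ ≈ 0.0214 rad s⁻¹.
A positive N² confirms static stability across the interval.

0.0214 rad s⁻¹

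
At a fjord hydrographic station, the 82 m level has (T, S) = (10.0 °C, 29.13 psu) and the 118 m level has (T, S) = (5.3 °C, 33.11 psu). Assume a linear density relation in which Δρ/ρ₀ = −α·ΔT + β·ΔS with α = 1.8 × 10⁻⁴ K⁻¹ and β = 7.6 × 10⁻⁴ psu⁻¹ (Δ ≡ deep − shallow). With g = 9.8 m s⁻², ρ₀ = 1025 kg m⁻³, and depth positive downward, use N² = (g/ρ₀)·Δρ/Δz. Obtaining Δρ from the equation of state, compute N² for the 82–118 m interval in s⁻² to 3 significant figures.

ΔT = -4.7 K, ΔS = +3.98 psu (deep − shallow).
Δρ/ρ₀ = −αΔT + βΔS = 8.46 × 10⁻⁴ + 3.0248 × 10⁻³ = 3.8708 × 10⁻³, so Δρ ≈ 3.968 kg m⁻³.
N² = (g/ρ₀)·Δρ/Δz = g·(Δρ/ρ₀)/Δz = 9.8 × 3.8708 × 10⁻³ / 36 = 1.0537 × 10⁻³ s⁻² ≈ 1.05 × 10⁻³ s⁻².

1.05 × 10⁻³ s⁻²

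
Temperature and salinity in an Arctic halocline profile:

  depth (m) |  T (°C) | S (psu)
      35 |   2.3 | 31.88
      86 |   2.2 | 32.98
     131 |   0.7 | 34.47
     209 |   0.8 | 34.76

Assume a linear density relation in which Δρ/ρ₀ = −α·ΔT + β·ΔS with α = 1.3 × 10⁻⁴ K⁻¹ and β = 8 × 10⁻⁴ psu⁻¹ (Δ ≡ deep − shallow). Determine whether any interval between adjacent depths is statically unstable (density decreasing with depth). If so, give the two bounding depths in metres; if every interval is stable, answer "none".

none

Evaluate Δρ/ρ₀ = −αΔT + βΔS across each adjacent pair:
  35–86 m: −αΔT+βΔS = −(1.3 × 10⁻⁴)(-0.1)+(8 × 10⁻⁴)(+1.10) = 8.9 × 10⁻⁴ → stable
  86–131 m: −αΔT+βΔS = −(1.3 × 10⁻⁴)(-1.5)+(8 × 10⁻⁴)(+1.49) = 1.4 × 10⁻³ → stable
  131–209 m: −αΔT+βΔS = −(1.3 × 10⁻⁴)(+0.1)+(8 × 10⁻⁴)(+0.29) = 2.2 × 10⁻⁴ → stable
Every interval has Δρ > 0: the column is stably stratified throughout.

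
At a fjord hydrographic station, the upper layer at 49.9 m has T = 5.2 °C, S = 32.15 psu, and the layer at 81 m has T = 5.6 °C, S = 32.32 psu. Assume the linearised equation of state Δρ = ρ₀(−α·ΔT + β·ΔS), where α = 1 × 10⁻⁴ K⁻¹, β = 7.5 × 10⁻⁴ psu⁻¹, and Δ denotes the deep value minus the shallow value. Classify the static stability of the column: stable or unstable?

stable

ΔT = 5.6 − 5.2 = +0.4 K and ΔS = 32.32 − 32.15 = +0.17 psu (deep − shallow).
−αΔT = -4.00 × 10⁻⁵; βΔS = 1.275 × 10⁻⁴; sum Δρ/ρ₀ = 8.75 × 10⁻⁵.
Δρ/ρ₀ > 0, so Δρ > 0: deeper water is denser → statically stable.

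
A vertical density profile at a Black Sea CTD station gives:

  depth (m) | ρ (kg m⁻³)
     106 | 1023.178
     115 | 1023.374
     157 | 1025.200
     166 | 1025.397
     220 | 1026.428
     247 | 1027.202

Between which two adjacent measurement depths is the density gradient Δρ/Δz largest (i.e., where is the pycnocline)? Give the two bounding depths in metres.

Compute the density gradient over each adjacent pair:
  106–115 m: Δρ/Δz = 0.196/9 = 0.022 kg m⁻⁴
  115–157 m: Δρ/Δz = 1.826/42 = 0.043 kg m⁻⁴
  157–166 m: Δρ/Δz = 0.197/9 = 0.022 kg m⁻⁴
  166–220 m: Δρ/Δz = 1.031/54 = 0.019 kg m⁻⁴
  220–247 m: Δρ/Δz = 0.774/27 = 0.029 kg m⁻⁴
The largest gradient is in the 115–157 m interval — the pycnocline.

115–157 m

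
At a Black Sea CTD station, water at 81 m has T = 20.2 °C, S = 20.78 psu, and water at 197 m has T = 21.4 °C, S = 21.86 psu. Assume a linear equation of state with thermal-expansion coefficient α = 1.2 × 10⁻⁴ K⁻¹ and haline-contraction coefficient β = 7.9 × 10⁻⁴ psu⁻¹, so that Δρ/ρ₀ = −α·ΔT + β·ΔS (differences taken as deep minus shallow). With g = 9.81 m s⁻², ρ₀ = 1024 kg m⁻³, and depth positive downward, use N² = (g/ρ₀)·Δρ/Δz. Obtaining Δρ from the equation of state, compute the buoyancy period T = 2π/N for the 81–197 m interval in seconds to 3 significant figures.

811 s

ΔT = +1.2 K, ΔS = +1.08 psu (deep − shallow).
Δρ/ρ₀ = −αΔT + βΔS = -1.44 × 10⁻⁴ + 8.532 × 10⁻⁴ = 7.092 × 10⁻⁴, so Δρ ≈ 0.7262 kg m⁻³.
N² = (g/ρ₀)·Δρ/Δz = g·(Δρ/ρ₀)/Δz = 9.81 × 7.092 × 10⁻⁴ / 116 = 5.9976 × 10⁻⁵ s⁻².
N = √(5.9976 × 10⁻⁵) = 7.7444 × 10⁻³ rad s⁻¹ → T = 2π/N = 811.32 s ≈ 811 s.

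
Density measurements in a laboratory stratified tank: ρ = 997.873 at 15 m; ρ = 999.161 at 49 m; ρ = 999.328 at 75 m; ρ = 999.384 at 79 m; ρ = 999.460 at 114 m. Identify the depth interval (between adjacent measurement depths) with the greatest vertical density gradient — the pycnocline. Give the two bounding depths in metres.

15–49 m

Compute the density gradient over each adjacent pair:
  15–49 m: Δρ/Δz = 1.288/34 = 0.038 kg m⁻⁴
  49–75 m: Δρ/Δz = 0.167/26 = 6.4 × 10⁻³ kg m⁻⁴
  75–79 m: Δρ/Δz = 0.056/4 = 0.014 kg m⁻⁴
  79–114 m: Δρ/Δz = 0.076/35 = 2.2 × 10⁻³ kg m⁻⁴
The largest gradient is in the 15–49 m interval — the pycnocline.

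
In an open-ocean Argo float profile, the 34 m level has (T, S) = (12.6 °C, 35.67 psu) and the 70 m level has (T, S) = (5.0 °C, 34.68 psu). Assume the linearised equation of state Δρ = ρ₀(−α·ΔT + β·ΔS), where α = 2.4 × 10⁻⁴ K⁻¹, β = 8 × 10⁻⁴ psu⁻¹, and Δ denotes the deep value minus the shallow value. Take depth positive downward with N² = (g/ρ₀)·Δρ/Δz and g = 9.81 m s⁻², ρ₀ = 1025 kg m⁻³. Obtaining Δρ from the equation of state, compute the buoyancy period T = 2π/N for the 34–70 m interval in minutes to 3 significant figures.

ΔT = -7.6 K, ΔS = -0.99 psu (deep − shallow).
Δρ/ρ₀ = −αΔT + βΔS = 1.824 × 10⁻³ − 7.92 × 10⁻⁴ = 1.032 × 10⁻³, so Δρ ≈ 1.058 kg m⁻³.
N² = (g/ρ₀)·Δρ/Δz = g·(Δρ/ρ₀)/Δz = 9.81 × 1.032 × 10⁻³ / 36 = 2.8122 × 10⁻⁴ s⁻².
N = √(2.8122 × 10⁻⁴) = 0.016770 rad s⁻¹ → T = 2π/N = 374.67 s = 6.2445 min ≈ 6.24 min.

6.24 min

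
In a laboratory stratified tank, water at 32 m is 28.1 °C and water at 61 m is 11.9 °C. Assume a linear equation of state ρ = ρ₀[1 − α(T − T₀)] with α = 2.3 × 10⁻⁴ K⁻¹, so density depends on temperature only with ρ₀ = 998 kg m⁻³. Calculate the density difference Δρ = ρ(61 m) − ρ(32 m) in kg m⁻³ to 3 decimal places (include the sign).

+3.719 kg m⁻³

ΔT = -16.2 K, Δρ/ρ₀ = −αΔT = 3.726 × 10⁻³.
Δρ = 998 × (3.726 × 10⁻³) = +3.719 kg m⁻³.
Positive Δρ: denser below, stable.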